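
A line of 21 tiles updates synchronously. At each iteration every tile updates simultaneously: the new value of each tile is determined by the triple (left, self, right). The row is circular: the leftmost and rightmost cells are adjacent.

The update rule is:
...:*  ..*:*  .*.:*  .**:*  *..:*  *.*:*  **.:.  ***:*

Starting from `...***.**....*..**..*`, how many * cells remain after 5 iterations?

18

*****.**.********.***
****.**.********.****
***.**.********.*****
**.**.********.******
*.**.********.*******
count of *: 18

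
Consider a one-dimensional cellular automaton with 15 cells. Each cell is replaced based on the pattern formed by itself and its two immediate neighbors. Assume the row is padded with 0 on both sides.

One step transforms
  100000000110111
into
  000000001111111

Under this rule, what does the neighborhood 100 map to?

0

At position 1 the neighborhood is 100; the next row has 0 there.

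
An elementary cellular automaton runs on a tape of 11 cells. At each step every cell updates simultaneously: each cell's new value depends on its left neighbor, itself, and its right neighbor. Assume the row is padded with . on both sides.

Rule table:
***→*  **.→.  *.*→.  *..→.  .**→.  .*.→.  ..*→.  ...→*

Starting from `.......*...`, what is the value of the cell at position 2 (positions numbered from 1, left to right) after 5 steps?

.

******...**
.****..*...
..**.....**
*....***...
..**..*..**
position 2 holds .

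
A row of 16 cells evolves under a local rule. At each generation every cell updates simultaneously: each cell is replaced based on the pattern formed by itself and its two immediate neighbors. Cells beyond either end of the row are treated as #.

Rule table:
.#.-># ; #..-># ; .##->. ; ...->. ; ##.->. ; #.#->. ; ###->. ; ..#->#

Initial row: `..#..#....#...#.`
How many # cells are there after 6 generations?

4

generation 1: #######..###.##.
generation 2: .......##.......
generation 3: #.....#..#.....#
generation 4: .#...######...#.
generation 5: .##.#......#.##.
generation 6: ....##....##....
count of #: 4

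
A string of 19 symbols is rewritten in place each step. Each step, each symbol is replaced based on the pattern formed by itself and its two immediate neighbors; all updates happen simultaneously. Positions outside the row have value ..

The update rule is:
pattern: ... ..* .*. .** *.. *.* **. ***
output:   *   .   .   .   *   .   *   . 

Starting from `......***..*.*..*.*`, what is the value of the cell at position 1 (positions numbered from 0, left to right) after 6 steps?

*****...**....*....
....***..****..****
***...**....**....*
..***..****..****..
*...**....**....***
.**..****..****...*
position 1 holds *

*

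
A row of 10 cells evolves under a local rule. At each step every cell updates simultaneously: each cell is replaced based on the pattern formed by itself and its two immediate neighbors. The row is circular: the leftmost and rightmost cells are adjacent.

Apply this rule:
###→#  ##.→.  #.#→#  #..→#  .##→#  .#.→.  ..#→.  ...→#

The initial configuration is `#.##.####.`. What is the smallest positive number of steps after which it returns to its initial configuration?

step 1: .##.####.#
step 2: ##.####.#.
step 3: #.####.#.#
step 4: .####.#.##
step 5: ####.#.##.
step 6: ###.#.##.#
step 7: ##.#.##.##
step 8: #.#.##.###
step 9: .#.##.####
step 10: #.##.####.

10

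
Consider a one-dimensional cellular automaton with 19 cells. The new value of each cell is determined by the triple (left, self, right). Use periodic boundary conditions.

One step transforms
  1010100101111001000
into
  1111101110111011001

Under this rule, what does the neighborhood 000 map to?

At position 17 the neighborhood is 000; the next row has 0 there.

0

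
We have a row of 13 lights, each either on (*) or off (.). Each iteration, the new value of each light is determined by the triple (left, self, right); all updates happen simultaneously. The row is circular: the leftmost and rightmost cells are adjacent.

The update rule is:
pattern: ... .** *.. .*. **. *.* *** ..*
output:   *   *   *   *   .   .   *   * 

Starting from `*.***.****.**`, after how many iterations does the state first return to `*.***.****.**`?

26

..**..***..**
***.****.***.
**..***..**..
*.****.***.**
..***..**..**
****.***.***.
***..**..**..
**.***.***.**
*..**..**..**
.***.***.****
.**..**..***.
**.***.****.*
*..**..***..*
.***.****.***
.**..***..**.
**.****.***.*
*..***..**..*
.****.***.***
.***..**..**.
***.***.***.*
**..**..**..*
*.***.***.***
..**..**..***
***.***.****.
**..**..***..
*.***.****.**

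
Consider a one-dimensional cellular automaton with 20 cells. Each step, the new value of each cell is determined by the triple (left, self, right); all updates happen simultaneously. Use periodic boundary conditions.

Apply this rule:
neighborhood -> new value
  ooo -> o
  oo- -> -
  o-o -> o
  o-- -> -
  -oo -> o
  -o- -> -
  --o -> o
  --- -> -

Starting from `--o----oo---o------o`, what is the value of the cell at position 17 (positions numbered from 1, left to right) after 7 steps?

step 1: -o----oo---o------o-
step 2: o----oo---o------o--
step 3: ----oo---o------o--o
step 4: ---oo---o------o--o-
step 5: --oo---o------o--o--
step 6: -oo---o------o--o---
step 7: oo---o------o--o----
position 17 holds -

-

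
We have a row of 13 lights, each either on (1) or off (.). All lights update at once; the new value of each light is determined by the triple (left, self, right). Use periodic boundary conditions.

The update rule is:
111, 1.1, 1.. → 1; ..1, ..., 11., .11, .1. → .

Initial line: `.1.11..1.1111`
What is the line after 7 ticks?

1.1..1..1.11.
.1.1..1..1..1
1.1.1..1..1..
.1.1.1..1..1.
..1.1.1..1..1
1..1.1.1..1..
.1..1.1.1..1.

.1..1.1.1..1.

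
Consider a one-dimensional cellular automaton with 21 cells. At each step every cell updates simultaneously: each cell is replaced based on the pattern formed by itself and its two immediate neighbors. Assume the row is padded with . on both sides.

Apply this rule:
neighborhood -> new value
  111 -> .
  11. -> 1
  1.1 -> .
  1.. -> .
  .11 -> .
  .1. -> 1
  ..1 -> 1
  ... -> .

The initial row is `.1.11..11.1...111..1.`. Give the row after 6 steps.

11..1.1.1.1..1..1.11.
.1.11.1.1.1.11.11..1.
11..1.1.1.1..1..1.11.  (repeats step 1; period 2)
step 6: .1.11.1.1.1.11.11..1.

.1.11.1.1.1.11.11..1.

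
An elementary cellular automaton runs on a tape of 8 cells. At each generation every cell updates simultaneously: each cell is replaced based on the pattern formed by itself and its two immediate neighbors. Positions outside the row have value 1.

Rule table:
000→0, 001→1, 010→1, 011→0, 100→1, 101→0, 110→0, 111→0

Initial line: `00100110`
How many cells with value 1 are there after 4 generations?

11111000
00000101
10001100
01010011
count of 1: 4

4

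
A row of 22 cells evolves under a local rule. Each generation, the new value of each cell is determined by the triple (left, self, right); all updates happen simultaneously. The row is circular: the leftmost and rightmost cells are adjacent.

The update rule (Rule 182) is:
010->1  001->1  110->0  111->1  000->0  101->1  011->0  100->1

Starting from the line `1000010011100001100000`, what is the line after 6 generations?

generation 1: 1100111101010010010001
generation 2: 1011011011111111111010
generation 3: 1100100101111111110111
generation 4: 1011111110111111101011
generation 5: 0101111101011111011101
generation 6: 1110111011101110101011

1110111011101110101011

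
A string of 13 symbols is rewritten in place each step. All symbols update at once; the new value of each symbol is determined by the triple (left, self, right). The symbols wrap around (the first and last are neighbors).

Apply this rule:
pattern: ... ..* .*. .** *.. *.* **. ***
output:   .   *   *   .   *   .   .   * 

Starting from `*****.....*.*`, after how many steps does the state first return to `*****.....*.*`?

****.*...**..
.**..**.*..**
...**...***..
..*..*.*.*.*.
.*****.*.*.**
..***..*.*...
.*.*.***.**..
**.*..*....*.
...*****..**.
..*.***.**..*
***..*....***
**.****..*.**
*...**.***..*
.*.*....*.**.
**.**..**...*
*....**..*.*.
**..*..***.*.
..*****.*..*.
.*.***..*****
.*..*.**.***.
*****.....*.*

21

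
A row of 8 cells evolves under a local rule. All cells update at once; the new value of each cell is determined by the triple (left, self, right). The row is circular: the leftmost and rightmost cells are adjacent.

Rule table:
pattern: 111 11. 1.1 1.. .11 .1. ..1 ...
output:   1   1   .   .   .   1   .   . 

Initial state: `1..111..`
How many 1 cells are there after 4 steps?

1...11..
1....1..
1....1..  (fixed point — unchanged through step 4)
count of 1: 2

2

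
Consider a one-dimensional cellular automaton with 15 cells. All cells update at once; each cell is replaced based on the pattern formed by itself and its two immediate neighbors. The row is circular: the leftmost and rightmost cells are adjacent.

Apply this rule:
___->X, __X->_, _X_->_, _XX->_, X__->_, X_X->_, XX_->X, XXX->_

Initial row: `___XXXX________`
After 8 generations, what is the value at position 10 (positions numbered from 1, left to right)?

XX____X_XXXXXXX
_X_XX__________
____X_XXXXXXXXX
_XX___________X
__X_XXXXXXXXX__
X___________X_X
X_XXXXXXXXX____
__________X_XX_
position 10 holds _

_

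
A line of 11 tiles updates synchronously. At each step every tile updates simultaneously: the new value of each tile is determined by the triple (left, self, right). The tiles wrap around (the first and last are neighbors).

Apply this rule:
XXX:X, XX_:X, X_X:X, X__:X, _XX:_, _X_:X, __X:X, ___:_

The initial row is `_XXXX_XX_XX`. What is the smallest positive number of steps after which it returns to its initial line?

step 1: X_XXXX_XX_X
step 2: XX_XXXX_XX_
step 3: _XX_XXXX_XX
step 4: X_XX_XXXX_X
step 5: XX_XX_XXXX_
step 6: _XX_XX_XXXX
step 7: X_XX_XX_XXX
step 8: XX_XX_XX_XX
step 9: XXX_XX_XX_X
step 10: XXXX_XX_XX_
step 11: _XXXX_XX_XX

11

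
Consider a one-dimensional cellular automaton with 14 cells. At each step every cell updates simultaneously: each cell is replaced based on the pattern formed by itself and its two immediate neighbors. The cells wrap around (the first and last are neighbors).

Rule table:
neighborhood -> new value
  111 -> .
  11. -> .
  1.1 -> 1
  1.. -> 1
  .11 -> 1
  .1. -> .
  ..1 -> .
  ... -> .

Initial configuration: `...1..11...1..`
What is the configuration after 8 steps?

.1...1.....1.1

step 1: ....1.1.1...1.
step 2: .....1.1.1...1
step 3: 1.....1.1.1...
step 4: .1.....1.1.1..
step 5: ..1.....1.1.1.
step 6: ...1.....1.1.1
step 7: 1...1.....1.1.
step 8: .1...1.....1.1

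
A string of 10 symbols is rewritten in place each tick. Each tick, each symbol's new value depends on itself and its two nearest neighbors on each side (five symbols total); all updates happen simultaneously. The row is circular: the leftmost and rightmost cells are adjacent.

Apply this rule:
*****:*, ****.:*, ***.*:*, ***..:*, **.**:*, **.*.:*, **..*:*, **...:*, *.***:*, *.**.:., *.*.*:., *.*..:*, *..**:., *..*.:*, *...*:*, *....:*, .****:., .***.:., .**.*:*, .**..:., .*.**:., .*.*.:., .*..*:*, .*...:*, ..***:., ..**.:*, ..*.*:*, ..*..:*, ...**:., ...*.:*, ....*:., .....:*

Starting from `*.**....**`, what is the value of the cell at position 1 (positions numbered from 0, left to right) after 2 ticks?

**..**....
*.*.*.**..
position 1 holds .

.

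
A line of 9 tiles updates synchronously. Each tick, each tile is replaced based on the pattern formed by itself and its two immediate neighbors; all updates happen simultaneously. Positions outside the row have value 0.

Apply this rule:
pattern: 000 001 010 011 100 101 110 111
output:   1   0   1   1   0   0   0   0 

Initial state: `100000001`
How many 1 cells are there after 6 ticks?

101111101
101000001
101011101
101010001
101010101
101010101
count of 1: 5

5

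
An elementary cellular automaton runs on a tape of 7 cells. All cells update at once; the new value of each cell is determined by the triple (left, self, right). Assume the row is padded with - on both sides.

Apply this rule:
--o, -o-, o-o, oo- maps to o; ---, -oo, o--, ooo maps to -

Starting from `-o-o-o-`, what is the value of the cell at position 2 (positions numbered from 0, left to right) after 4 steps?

-

step 1: oooooo-
step 2: -----o-
step 3: ----oo-
step 4: ---o-o-
position 2 holds -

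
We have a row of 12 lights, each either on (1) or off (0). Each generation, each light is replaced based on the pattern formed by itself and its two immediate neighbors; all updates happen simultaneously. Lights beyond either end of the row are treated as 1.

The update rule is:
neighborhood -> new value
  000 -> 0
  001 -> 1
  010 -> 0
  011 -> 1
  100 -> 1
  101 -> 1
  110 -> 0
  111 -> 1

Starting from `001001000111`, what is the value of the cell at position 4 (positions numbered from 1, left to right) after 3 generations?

generation 1: 110110101111
generation 2: 101101011111
generation 3: 011010111111
position 4 holds 0

0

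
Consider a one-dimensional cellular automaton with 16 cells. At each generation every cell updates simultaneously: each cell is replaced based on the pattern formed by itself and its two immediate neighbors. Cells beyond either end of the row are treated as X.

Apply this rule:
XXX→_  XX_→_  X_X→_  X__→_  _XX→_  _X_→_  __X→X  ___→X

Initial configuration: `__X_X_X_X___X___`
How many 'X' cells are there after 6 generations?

_X________XX__XX
___XXXXXXX___X__
_XX________XX__X
____XXXXXXX___X_
_XXX________XX__
_____XXXXXXX___X
count of X: 8

8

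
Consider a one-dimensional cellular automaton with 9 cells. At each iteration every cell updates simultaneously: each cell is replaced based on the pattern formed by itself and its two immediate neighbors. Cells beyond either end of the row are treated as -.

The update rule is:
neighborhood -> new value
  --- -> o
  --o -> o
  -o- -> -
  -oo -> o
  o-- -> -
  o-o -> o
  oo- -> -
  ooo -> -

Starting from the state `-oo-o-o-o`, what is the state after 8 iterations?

o--o--o--

iteration 1: oo-o-o-o-
iteration 2: o-o-o-o--
iteration 3: -o-o-o--o
iteration 4: o-o-o--o-
iteration 5: -o-o--o--
iteration 6: o-o--o--o
iteration 7: -o--o--o-
iteration 8: o--o--o--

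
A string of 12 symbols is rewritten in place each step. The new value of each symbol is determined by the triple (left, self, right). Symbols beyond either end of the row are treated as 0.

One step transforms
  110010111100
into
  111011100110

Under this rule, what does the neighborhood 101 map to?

1

At position 5 the neighborhood is 101; the next row has 1 there.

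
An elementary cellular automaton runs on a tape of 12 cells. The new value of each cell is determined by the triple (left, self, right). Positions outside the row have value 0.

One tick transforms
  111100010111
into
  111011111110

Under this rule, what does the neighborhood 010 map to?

1

At position 7 the neighborhood is 010; the next row has 1 there.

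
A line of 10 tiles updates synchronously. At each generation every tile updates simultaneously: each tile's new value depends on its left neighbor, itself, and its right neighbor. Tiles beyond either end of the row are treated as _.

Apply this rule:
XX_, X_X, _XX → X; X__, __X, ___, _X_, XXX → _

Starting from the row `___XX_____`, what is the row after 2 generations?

___XX_____  (fixed point — unchanged through generation 2)

___XX_____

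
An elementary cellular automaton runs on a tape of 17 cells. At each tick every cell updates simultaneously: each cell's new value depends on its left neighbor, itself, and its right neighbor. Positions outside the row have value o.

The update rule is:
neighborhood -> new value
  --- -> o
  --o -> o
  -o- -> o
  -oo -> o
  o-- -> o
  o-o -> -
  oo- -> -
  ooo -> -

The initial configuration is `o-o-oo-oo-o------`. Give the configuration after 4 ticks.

oooooooooooo-----

tick 1: --o-o--o--ooooooo
tick 2: ooo-ooooooo------
tick 3: ----o------oooooo
tick 4: oooooooooooo-----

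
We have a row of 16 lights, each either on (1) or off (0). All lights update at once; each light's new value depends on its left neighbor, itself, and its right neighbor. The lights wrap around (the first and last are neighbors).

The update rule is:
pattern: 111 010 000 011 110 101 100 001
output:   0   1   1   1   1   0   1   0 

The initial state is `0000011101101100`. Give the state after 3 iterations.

iteration 1: 1111010101101111
iteration 2: 0001010101101000
iteration 3: 1101010101101111

1101010101101111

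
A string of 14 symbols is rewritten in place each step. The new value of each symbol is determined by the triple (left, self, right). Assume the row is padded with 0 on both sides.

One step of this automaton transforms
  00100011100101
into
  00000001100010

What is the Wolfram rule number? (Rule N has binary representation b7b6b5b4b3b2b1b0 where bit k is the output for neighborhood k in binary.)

224

position 7: 111 → 1  (bit 7 = 1)
position 8: 110 → 1  (bit 6 = 1)
position 12: 101 → 1  (bit 5 = 1)
position 3: 100 → 0  (bit 4 = 0)
position 6: 011 → 0  (bit 3 = 0)
position 2: 010 → 0  (bit 2 = 0)
position 1: 001 → 0  (bit 1 = 0)
position 0: 000 → 0  (bit 0 = 0)
bits b7..b0 = 11100000 = 224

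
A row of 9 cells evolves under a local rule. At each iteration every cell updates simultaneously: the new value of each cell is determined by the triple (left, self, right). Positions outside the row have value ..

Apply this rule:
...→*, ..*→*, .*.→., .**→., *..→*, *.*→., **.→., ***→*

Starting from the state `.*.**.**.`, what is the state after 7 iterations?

iteration 1: *.......*
iteration 2: .*******.
iteration 3: *.*****.*
iteration 4: ...***...
iteration 5: ***.*.***
iteration 6: .*.....*.
iteration 7: *.*****.*

*.*****.*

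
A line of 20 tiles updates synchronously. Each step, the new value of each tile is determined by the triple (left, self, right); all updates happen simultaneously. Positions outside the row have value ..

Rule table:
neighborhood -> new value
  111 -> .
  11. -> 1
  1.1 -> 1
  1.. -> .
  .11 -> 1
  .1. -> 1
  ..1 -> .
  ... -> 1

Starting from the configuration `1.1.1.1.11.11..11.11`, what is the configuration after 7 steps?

step 1: 1111111111111..11111
step 2: 1...........1..1...1
step 3: 1.111111111.1..1.1.1
step 4: 111.......111..11111
step 5: 1.1.11111.1.1..1...1
step 6: 11111...11111..1.1.1
step 7: 1...1.1.1...1..11111

1...1.1.1...1..11111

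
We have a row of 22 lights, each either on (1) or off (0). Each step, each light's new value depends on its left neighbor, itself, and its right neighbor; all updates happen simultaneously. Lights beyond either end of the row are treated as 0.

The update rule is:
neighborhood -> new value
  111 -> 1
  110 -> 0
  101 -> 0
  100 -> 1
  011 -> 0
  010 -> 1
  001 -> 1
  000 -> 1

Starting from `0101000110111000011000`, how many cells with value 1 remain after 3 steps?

11

step 1: 1101111000010111100111
step 2: 0000110111110011011010
step 3: 1111000011101100000011
count of 1: 11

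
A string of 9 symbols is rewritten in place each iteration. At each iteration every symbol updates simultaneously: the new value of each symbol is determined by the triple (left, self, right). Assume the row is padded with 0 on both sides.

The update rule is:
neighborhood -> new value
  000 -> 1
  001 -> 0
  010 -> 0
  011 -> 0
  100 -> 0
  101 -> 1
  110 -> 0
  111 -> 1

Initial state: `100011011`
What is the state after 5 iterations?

001000100

001000100
100010001
001000100  (repeats iteration 1; period 2)
iteration 5: 001000100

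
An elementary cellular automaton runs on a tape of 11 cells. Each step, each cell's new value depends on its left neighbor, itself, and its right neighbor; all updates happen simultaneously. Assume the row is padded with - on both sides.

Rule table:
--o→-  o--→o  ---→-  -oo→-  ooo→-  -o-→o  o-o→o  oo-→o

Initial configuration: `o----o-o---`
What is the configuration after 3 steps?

--oo-----oo

oo---oooo--
-oo-----oo-
--oo-----oo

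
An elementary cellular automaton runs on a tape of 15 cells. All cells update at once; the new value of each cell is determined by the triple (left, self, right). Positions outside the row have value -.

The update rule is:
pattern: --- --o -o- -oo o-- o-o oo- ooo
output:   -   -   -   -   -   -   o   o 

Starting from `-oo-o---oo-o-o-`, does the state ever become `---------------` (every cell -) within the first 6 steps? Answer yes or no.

yes

--o------o-----
---------------
all cells are - at step 2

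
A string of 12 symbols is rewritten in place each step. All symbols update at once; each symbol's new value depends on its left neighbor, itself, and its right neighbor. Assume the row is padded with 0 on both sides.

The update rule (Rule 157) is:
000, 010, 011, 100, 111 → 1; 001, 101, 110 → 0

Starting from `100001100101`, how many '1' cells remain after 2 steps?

111101010101
111001010101
count of 1: 7

7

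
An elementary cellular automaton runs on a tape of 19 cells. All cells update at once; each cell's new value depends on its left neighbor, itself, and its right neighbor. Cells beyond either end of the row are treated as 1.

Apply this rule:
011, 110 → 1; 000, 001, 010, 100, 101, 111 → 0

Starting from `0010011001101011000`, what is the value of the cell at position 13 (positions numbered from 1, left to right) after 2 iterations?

0

iteration 1: 0000011001100011000
iteration 2: 0000011001100011000
position 13 holds 0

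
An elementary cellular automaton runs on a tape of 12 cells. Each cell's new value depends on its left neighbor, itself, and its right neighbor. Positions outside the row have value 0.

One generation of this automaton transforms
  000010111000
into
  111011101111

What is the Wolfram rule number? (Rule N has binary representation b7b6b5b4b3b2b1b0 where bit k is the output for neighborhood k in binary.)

position 7: 111 → 0  (bit 7 = 0)
position 8: 110 → 1  (bit 6 = 1)
position 5: 101 → 1  (bit 5 = 1)
position 9: 100 → 1  (bit 4 = 1)
position 6: 011 → 1  (bit 3 = 1)
position 4: 010 → 1  (bit 2 = 1)
position 3: 001 → 0  (bit 1 = 0)
position 0: 000 → 1  (bit 0 = 1)
bits b7..b0 = 01111101 = 125

125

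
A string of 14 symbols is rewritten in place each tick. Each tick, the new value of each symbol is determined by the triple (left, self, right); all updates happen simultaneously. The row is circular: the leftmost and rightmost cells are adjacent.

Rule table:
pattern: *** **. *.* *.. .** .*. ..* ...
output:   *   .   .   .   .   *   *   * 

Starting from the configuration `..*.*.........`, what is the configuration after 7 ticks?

*.****.**.**.*

tick 1: ***.*.********
tick 2: **..*..*******
tick 3: *..**.*.******
tick 4: ..*...*..*****
tick 5: .**.***.*.***.
tick 6: *....*..*..*..
tick 7: *.****.**.**.*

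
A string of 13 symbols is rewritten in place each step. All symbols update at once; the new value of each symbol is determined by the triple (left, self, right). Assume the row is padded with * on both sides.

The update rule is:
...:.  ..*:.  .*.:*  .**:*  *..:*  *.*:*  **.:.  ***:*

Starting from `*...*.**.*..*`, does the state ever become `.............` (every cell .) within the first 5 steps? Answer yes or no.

no

.*..***.***.*
***.**.***.**
**.**.***.***
*.**.***.****
.**.***.*****
step 5 is .**.***.*****, still not uniform .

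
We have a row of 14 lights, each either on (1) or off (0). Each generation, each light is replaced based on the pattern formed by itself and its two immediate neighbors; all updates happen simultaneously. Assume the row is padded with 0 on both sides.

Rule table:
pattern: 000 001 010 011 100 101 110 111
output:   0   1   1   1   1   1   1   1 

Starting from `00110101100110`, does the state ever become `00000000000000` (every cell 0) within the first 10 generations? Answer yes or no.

01111111111111
11111111111111
11111111111111  (fixed point — unchanged through generation 10)
generation 10 is 11111111111111, still not uniform 0

no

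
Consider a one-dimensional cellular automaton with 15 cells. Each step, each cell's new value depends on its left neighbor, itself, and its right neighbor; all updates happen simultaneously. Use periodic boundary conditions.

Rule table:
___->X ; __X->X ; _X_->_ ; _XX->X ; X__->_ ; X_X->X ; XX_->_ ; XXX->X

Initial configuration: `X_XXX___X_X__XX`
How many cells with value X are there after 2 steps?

_XXX__XX_X__XXX
XXX__XX_X__XXX_
count of X: 9

9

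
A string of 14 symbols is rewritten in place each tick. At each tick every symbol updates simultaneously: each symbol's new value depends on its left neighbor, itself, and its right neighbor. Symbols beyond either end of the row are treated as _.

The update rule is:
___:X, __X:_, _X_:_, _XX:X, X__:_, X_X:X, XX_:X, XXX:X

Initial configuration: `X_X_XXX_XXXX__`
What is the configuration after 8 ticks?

tick 1: _X_XXXXXXXXX_X
tick 2: __XXXXXXXXXXX_
tick 3: X_XXXXXXXXXXX_
tick 4: _XXXXXXXXXXXX_
tick 5: _XXXXXXXXXXXX_  (fixed point — unchanged through tick 8)

_XXXXXXXXXXXX_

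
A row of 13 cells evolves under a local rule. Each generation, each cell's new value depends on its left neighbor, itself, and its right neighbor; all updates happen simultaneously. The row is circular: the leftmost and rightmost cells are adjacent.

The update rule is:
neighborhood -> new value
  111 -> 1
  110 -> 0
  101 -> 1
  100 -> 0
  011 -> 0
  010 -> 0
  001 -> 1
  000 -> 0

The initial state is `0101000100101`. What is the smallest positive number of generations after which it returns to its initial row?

13

1010001001010
0100010010101
1000100101010
0001001010101
0010010101010
0100101010100
1001010101000
0010101010001
0101010100010
1010101000100
0101010001001
1010100010010
0101000100101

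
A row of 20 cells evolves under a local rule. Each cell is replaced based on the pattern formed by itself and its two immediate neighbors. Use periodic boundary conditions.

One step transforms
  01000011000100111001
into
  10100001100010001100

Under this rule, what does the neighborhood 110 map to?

At position 7 the neighborhood is 110; the next row has 1 there.

1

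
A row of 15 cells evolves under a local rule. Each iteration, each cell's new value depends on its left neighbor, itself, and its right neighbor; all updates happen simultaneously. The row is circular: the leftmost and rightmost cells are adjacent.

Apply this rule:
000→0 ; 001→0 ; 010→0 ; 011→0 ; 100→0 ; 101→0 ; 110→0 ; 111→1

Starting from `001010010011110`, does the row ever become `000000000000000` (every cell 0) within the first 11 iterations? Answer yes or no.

000000000001100
000000000000000
all cells are 0 at iteration 2

yes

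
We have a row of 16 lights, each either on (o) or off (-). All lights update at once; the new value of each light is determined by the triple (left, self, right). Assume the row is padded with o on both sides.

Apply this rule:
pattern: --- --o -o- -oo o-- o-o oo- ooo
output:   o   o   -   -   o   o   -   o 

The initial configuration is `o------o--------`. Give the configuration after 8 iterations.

o-o--o-o-o-o-o-o

-oooooo-oooooooo
o-oooo-o-ooooooo
-o-oo-o-o-oooooo
o-o--o-o-o-ooooo
-o-oo-o-o-o-oooo
o-o--o-o-o-o-ooo
-o-oo-o-o-o-o-oo
o-o--o-o-o-o-o-o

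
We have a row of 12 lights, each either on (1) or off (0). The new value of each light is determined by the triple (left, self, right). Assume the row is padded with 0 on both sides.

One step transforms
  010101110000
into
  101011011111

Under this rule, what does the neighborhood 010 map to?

At position 1 the neighborhood is 010; the next row has 0 there.

0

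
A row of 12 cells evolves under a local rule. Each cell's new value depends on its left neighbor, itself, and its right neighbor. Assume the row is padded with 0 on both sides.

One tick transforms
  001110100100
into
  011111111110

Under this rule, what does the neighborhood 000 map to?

0

At position 0 the neighborhood is 000; the next row has 0 there.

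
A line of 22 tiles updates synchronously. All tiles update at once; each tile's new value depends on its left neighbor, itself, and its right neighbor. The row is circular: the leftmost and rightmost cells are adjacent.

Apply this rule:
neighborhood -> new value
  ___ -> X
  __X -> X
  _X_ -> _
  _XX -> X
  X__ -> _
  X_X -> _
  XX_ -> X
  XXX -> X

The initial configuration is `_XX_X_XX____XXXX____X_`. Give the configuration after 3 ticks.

XXX_XXXX_XXXXXXX_XXX_X

XXX___XX_XXXXXXX_XXX__
XXX_XXXX_XXXXXXX_XXX_X
XXX_XXXX_XXXXXXX_XXX_X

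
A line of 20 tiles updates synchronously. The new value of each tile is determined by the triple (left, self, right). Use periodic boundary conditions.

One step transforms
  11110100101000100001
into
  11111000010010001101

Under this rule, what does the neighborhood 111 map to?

At position 0 the neighborhood is 111; the next row has 1 there.

1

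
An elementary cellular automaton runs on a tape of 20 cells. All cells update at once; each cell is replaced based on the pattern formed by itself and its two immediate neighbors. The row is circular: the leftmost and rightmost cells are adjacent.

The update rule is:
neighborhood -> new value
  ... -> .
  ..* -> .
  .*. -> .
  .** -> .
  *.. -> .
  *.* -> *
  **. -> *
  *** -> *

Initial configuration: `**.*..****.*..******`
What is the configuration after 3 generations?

***......**......***

***....****....*****
***.....***.....****
***......**......***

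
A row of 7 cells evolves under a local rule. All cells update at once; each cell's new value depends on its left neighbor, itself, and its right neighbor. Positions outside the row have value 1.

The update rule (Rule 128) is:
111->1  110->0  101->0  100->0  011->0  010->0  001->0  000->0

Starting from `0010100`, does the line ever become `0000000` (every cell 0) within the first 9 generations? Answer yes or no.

generation 1: 0000000
all cells are 0 at generation 1

yes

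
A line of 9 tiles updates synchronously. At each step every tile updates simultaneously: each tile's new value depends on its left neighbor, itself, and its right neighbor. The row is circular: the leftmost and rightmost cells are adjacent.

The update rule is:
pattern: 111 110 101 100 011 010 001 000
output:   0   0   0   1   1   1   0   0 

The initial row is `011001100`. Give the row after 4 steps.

010101011

010101010
010101011
010101010  (repeats step 1; period 2)
step 4: 010101011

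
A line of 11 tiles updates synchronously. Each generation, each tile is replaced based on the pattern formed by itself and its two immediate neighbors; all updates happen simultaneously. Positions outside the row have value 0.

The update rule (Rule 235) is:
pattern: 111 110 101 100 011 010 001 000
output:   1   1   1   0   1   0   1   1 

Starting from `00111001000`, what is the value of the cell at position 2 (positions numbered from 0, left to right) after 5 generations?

11111010011
11111100111
11111101111
11111111111
11111111111
position 2 holds 1

1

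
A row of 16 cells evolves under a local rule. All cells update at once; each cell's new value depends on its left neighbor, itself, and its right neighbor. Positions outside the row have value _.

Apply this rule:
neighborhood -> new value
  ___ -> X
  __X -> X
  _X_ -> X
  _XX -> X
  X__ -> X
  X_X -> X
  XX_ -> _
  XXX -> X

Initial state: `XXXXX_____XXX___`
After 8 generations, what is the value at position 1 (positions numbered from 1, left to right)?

XXXX_XXXXXXX_XXX
XXX_XXXXXXX_XXX_
XX_XXXXXXX_XXX_X
X_XXXXXXX_XXX_XX
XXXXXXXX_XXX_XX_
XXXXXXX_XXX_XX_X
XXXXXX_XXX_XX_XX
XXXXX_XXX_XX_XX_
position 1 holds X

X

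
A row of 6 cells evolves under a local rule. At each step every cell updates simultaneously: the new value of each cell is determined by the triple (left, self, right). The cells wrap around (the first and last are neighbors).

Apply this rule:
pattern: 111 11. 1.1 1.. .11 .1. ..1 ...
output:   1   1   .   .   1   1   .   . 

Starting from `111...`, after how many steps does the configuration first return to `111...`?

111...

1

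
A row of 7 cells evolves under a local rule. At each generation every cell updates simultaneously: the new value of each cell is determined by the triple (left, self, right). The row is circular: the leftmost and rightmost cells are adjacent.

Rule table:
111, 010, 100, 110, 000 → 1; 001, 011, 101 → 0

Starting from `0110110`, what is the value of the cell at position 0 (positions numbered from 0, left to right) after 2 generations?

generation 1: 0010011
generation 2: 1011001
position 0 holds 1

1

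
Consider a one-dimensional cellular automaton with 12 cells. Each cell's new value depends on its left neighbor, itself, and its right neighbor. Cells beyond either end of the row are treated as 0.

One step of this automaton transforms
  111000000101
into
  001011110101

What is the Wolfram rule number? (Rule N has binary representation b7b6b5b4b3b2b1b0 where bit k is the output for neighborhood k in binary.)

69

position 1: 111 → 0  (bit 7 = 0)
position 2: 110 → 1  (bit 6 = 1)
position 10: 101 → 0  (bit 5 = 0)
position 3: 100 → 0  (bit 4 = 0)
position 0: 011 → 0  (bit 3 = 0)
position 9: 010 → 1  (bit 2 = 1)
position 8: 001 → 0  (bit 1 = 0)
position 4: 000 → 1  (bit 0 = 1)
bits b7..b0 = 01000101 = 69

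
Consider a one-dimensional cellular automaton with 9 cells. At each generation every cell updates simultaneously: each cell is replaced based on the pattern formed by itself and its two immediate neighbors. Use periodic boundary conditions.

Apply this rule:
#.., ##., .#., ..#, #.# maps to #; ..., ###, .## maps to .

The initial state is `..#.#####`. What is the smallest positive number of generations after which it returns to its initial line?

3

####....#
...##..#.
..#.#####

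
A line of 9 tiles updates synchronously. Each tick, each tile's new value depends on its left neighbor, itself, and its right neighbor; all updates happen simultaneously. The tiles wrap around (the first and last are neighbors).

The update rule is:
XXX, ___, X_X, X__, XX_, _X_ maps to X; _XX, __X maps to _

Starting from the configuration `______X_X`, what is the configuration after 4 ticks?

XXXXX_XXX
XXXXXX_XX
XXXXXXX_X
XXXXXXXX_

XXXXXXXX_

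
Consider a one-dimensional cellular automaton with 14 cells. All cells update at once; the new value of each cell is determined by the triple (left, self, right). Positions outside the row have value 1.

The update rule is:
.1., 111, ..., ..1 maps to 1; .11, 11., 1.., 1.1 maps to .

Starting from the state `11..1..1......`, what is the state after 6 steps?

1..11.11.11111
..1.......1111
.11.111111.111
.....1111...11
.1111.11..11.1
..11.....1....

..11.....1....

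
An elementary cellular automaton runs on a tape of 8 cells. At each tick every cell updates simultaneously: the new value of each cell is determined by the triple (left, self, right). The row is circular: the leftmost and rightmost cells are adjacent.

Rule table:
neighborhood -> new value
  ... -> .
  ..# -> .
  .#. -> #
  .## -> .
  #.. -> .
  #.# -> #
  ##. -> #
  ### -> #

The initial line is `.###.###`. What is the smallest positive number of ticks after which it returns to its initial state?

#.###.##
##.###.#
###.###.
.###.###

4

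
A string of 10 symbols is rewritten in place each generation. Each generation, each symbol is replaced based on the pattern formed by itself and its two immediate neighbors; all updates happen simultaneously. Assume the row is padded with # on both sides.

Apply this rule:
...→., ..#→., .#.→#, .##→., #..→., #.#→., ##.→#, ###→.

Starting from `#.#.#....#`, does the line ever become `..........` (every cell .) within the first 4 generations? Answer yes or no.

generation 1: #.#.#.....
generation 2: #.#.#.....  (fixed point — unchanged through generation 4)
generation 4 is #.#.#....., still not uniform .

no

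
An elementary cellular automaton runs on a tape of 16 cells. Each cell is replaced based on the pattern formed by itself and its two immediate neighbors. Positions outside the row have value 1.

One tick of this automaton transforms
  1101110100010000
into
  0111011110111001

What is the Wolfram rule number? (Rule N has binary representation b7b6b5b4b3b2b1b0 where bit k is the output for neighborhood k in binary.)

position 0: 111 → 0  (bit 7 = 0)
position 1: 110 → 1  (bit 6 = 1)
position 2: 101 → 1  (bit 5 = 1)
position 8: 100 → 1  (bit 4 = 1)
position 3: 011 → 1  (bit 3 = 1)
position 7: 010 → 1  (bit 2 = 1)
position 10: 001 → 1  (bit 1 = 1)
position 9: 000 → 0  (bit 0 = 0)
bits b7..b0 = 01111110 = 126

126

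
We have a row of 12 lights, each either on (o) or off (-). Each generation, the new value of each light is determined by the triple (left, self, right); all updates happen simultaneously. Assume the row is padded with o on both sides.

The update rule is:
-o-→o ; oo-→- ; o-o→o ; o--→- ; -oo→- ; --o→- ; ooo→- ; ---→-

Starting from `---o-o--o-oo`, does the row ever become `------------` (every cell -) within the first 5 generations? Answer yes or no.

yes

---ooo--oo--
------------
all cells are - at generation 2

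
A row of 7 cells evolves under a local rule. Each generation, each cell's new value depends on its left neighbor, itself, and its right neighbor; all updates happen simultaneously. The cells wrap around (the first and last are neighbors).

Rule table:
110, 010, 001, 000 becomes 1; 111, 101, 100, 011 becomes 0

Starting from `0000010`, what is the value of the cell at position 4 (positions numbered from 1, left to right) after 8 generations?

1111110
0000010  (repeats generation 0; period 2)
generation 8: 0000010
position 4 holds 0

0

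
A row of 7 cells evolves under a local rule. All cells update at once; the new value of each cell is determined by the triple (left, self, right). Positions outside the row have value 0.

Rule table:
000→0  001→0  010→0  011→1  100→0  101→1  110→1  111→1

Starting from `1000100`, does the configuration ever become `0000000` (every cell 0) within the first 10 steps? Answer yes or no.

yes

step 1: 0000000
all cells are 0 at step 1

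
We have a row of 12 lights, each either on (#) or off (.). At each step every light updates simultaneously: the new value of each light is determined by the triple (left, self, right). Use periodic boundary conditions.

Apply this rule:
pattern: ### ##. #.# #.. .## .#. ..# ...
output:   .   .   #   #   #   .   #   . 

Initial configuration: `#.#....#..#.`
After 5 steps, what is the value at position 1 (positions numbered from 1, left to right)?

.#.#..#.##.#
#.#.##.##.#.
.#.##.##.#.#
#.##.##.#.#.
.##.##.#.#.#
position 1 holds .

.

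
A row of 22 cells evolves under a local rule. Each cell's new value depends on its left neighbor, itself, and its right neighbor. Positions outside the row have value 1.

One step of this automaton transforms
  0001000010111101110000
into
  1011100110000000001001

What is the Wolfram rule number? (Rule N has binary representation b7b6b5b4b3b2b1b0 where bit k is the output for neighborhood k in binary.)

22

position 11: 111 → 0  (bit 7 = 0)
position 13: 110 → 0  (bit 6 = 0)
position 9: 101 → 0  (bit 5 = 0)
position 0: 100 → 1  (bit 4 = 1)
position 10: 011 → 0  (bit 3 = 0)
position 3: 010 → 1  (bit 2 = 1)
position 2: 001 → 1  (bit 1 = 1)
position 1: 000 → 0  (bit 0 = 0)
bits b7..b0 = 00010110 = 22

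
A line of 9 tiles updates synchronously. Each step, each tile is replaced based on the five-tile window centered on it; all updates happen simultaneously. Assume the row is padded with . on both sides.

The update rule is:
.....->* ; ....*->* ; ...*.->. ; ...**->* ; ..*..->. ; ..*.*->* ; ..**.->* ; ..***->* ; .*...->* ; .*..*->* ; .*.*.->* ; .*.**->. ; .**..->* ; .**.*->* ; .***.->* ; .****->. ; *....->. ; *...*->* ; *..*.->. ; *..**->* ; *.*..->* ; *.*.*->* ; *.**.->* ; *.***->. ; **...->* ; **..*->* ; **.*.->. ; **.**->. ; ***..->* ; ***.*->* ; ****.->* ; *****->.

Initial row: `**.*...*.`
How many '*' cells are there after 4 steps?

**.***..*
**..***..
********.
*.....***
count of *: 4

4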